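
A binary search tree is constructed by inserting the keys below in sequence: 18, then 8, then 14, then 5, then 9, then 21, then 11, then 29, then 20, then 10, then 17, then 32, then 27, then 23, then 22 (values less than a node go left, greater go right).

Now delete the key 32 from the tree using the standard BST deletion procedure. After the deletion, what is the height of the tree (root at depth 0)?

Resulting structure (node: left, right):
  18: L=8, R=21
  8: L=5, R=14
  14: L=9, R=17
  5: L=–, R=–
  9: L=–, R=11
  21: L=20, R=29
  11: L=10, R=–
  29: L=27, R=32
  20: L=–, R=–
  10: L=–, R=–
  17: L=–, R=–
  32: L=–, R=–
  27: L=23, R=–
  23: L=22, R=–
  22: L=–, R=–

Delete 32 (at most one child — splice it out).
After deletion, deepest node is 10 at depth 5.

5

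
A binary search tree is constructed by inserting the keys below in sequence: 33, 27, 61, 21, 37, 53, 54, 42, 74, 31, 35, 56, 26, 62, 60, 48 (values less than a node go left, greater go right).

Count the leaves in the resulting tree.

33: root
27: left child of 33 (depth 1)
61: right child of 33 (depth 1)
21: left child of 27 (depth 2)
37: left child of 61 (depth 2)
53: right child of 37 (depth 3)
54: right child of 53 (depth 4)
42: left child of 53 (depth 4)
74: right child of 61 (depth 2)
31: right child of 27 (depth 2)
35: left child of 37 (depth 3)
56: right child of 54 (depth 5)
26: right child of 21 (depth 3)
62: left child of 74 (depth 3)
60: right child of 56 (depth 6)
48: right child of 42 (depth 5)

Leaves: 26, 31, 35, 48, 60, 62 — 6 in total.

6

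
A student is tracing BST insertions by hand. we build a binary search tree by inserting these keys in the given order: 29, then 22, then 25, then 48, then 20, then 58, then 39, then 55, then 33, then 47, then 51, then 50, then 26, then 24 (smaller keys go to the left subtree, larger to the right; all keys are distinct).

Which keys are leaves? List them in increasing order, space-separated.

20 24 26 33 47 50

29: root
22: left child of 29 (depth 1)
25: right child of 22 (depth 2)
48: right child of 29 (depth 1)
20: left child of 22 (depth 2)
58: right child of 48 (depth 2)
39: left child of 48 (depth 2)
55: left child of 58 (depth 3)
33: left child of 39 (depth 3)
47: right child of 39 (depth 3)
51: left child of 55 (depth 4)
50: left child of 51 (depth 5)
26: right child of 25 (depth 3)
24: left child of 25 (depth 3)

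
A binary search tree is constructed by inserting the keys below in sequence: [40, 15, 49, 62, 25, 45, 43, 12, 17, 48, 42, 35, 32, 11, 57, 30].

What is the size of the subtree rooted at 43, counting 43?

2

40: root
15: left child of 40 (depth 1)
49: right child of 40 (depth 1)
62: right child of 49 (depth 2)
25: right child of 15 (depth 2)
45: left child of 49 (depth 2)
43: left child of 45 (depth 3)
12: left child of 15 (depth 2)
17: left child of 25 (depth 3)
48: right child of 45 (depth 3)
42: left child of 43 (depth 4)
35: right child of 25 (depth 3)
32: left child of 35 (depth 4)
11: left child of 12 (depth 3)
57: left child of 62 (depth 3)
30: left child of 32 (depth 5)

Subtree rooted at 43 contains: 43, 42 — 2 nodes.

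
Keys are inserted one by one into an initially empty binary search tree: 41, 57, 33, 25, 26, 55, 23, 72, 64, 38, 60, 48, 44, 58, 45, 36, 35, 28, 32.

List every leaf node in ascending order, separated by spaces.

41: root
57: right child of 41 (depth 1)
33: left child of 41 (depth 1)
25: left child of 33 (depth 2)
26: right child of 25 (depth 3)
55: left child of 57 (depth 2)
23: left child of 25 (depth 3)
72: right child of 57 (depth 2)
64: left child of 72 (depth 3)
38: right child of 33 (depth 2)
60: left child of 64 (depth 4)
48: left child of 55 (depth 3)
44: left child of 48 (depth 4)
58: left child of 60 (depth 5)
45: right child of 44 (depth 5)
36: left child of 38 (depth 3)
35: left child of 36 (depth 4)
28: right child of 26 (depth 4)
32: right child of 28 (depth 5)

23 32 35 45 58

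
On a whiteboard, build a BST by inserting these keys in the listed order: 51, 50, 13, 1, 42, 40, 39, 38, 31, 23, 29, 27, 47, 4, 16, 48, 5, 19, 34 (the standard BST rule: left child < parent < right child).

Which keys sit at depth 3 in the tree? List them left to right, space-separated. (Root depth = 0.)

1 42

Resulting structure (node: left, right):
  51: L=50, R=–
  50: L=13, R=–
  13: L=1, R=42
  1: L=–, R=4
  42: L=40, R=47
  40: L=39, R=–
  39: L=38, R=–
  38: L=31, R=–
  31: L=23, R=34
  23: L=16, R=29
  29: L=27, R=–
  27: L=–, R=–
  47: L=–, R=48
  4: L=–, R=5
  16: L=–, R=19
  48: L=–, R=–
  5: L=–, R=–
  19: L=–, R=–
  34: L=–, R=–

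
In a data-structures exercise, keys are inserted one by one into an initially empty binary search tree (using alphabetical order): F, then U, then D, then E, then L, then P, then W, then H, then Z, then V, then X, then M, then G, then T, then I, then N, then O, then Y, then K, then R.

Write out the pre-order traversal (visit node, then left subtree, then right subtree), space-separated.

F D E U L H G I K P M N O T R W V Z X Y

Insert F: tree is empty, so F becomes the root.
Insert U: U > F → go right. Place as right child of F.
Insert D: D < F → go left. Place as left child of F.
Insert E: E < F → go left; E > D → go right. Place as right child of D.
Insert L: L > F → go right; L < U → go left. Place as left child of U.
Insert P: P > F → go right; P < U → go left; P > L → go right. Place as right child of L.
Insert W: W > F → go right; W > U → go right. Place as right child of U.
Insert H: H > F → go right; H < U → go left; H < L → go left. Place as left child of L.
Insert Z: Z > F → go right; Z > U → go right; Z > W → go right. Place as right child of W.
Insert V: V > F → go right; V > U → go right; V < W → go left. Place as left child of W.
Insert X: X > F → go right; X > U → go right; X > W → go right; X < Z → go left. Place as left child of Z.
Insert M: M > F → go right; M < U → go left; M > L → go right; M < P → go left. Place as left child of P.
Insert G: G > F → go right; G < U → go left; G < L → go left; G < H → go left. Place as left child of H.
Insert T: T > F → go right; T < U → go left; T > L → go right; T > P → go right. Place as right child of P.
Insert I: I > F → go right; I < U → go left; I < L → go left; I > H → go right. Place as right child of H.
Insert N: N > F → go right; N < U → go left; N > L → go right; N < P → go left; N > M → go right. Place as right child of M.
Insert O: O > F → go right; O < U → go left; O > L → go right; O < P → go left; O > M → go right; O > N → go right. Place as right child of N.
Insert Y: Y > F → go right; Y > U → go right; Y > W → go right; Y < Z → go left; Y > X → go right. Place as right child of X.
Insert K: K > F → go right; K < U → go left; K < L → go left; K > H → go right; K > I → go right. Place as right child of I.
Insert R: R > F → go right; R < U → go left; R > L → go right; R > P → go right; R < T → go left. Place as left child of T.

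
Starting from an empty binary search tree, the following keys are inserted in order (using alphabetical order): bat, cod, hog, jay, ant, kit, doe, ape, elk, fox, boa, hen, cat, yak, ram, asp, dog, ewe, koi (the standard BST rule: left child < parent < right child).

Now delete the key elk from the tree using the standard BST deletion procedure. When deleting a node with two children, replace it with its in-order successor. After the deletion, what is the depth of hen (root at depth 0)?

bat: root
cod: right child of bat (depth 1)
hog: right child of cod (depth 2)
jay: right child of hog (depth 3)
ant: left child of bat (depth 1)
kit: right child of jay (depth 4)
doe: left child of hog (depth 3)
ape: right child of ant (depth 2)
elk: right child of doe (depth 4)
fox: right child of elk (depth 5)
boa: left child of cod (depth 2)
hen: right child of fox (depth 6)
cat: right child of boa (depth 3)
yak: right child of kit (depth 5)
ram: left child of yak (depth 6)
asp: right child of ape (depth 3)
dog: left child of elk (depth 5)
ewe: left child of fox (depth 6)
koi: left child of ram (depth 7)

Delete elk (two children — replace with in-order successor).
After deletion, path to hen: bat → cod → hog → doe → ewe → fox → hen.

6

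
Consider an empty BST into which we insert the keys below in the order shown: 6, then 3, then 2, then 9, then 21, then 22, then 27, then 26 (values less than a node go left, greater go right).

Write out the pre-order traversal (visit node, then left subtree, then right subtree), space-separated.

6: root
3: left child of 6 (depth 1)
2: left child of 3 (depth 2)
9: right child of 6 (depth 1)
21: right child of 9 (depth 2)
22: right child of 21 (depth 3)
27: right child of 22 (depth 4)
26: left child of 27 (depth 5)

6 3 2 9 21 22 27 26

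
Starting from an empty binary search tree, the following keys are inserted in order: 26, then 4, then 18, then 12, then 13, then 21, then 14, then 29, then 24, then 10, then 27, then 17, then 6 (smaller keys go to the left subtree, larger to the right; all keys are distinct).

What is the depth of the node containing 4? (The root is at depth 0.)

26: root
4: left child of 26 (depth 1)
18: right child of 4 (depth 2)
12: left child of 18 (depth 3)
13: right child of 12 (depth 4)
21: right child of 18 (depth 3)
14: right child of 13 (depth 5)
29: right child of 26 (depth 1)
24: right child of 21 (depth 4)
10: left child of 12 (depth 4)
27: left child of 29 (depth 2)
17: right child of 14 (depth 6)
6: left child of 10 (depth 5)

Path to 4: 26 → 4, which is 1 edge.

1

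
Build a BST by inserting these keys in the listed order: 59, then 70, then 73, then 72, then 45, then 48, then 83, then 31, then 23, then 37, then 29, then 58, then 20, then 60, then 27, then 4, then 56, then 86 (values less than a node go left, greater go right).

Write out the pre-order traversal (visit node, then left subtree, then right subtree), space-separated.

59 45 31 23 20 4 29 27 37 48 58 56 70 60 73 72 83 86

Insert 59: tree is empty, so 59 becomes the root.
Insert 70: 70 > 59 → go right. Place as right child of 59.
Insert 73: 73 > 59 → go right; 73 > 70 → go right. Place as right child of 70.
Insert 72: 72 > 59 → go right; 72 > 70 → go right; 72 < 73 → go left. Place as left child of 73.
Insert 45: 45 < 59 → go left. Place as left child of 59.
Insert 48: 48 < 59 → go left; 48 > 45 → go right. Place as right child of 45.
Insert 83: 83 > 59 → go right; 83 > 70 → go right; 83 > 73 → go right. Place as right child of 73.
Insert 31: 31 < 59 → go left; 31 < 45 → go left. Place as left child of 45.
Insert 23: 23 < 59 → go left; 23 < 45 → go left; 23 < 31 → go left. Place as left child of 31.
Insert 37: 37 < 59 → go left; 37 < 45 → go left; 37 > 31 → go right. Place as right child of 31.
Insert 29: 29 < 59 → go left; 29 < 45 → go left; 29 < 31 → go left; 29 > 23 → go right. Place as right child of 23.
Insert 58: 58 < 59 → go left; 58 > 45 → go right; 58 > 48 → go right. Place as right child of 48.
Insert 20: 20 < 59 → go left; 20 < 45 → go left; 20 < 31 → go left; 20 < 23 → go left. Place as left child of 23.
Insert 60: 60 > 59 → go right; 60 < 70 → go left. Place as left child of 70.
Insert 27: 27 < 59 → go left; 27 < 45 → go left; 27 < 31 → go left; 27 > 23 → go right; 27 < 29 → go left. Place as left child of 29.
Insert 4: 4 < 59 → go left; 4 < 45 → go left; 4 < 31 → go left; 4 < 23 → go left; 4 < 20 → go left. Place as left child of 20.
Insert 56: 56 < 59 → go left; 56 > 45 → go right; 56 > 48 → go right; 56 < 58 → go left. Place as left child of 58.
Insert 86: 86 > 59 → go right; 86 > 70 → go right; 86 > 73 → go right; 86 > 83 → go right. Place as right child of 83.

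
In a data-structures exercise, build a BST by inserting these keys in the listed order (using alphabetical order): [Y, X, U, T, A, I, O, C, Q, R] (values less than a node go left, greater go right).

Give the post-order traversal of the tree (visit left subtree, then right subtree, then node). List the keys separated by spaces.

Y: root
X: left child of Y (depth 1)
U: left child of X (depth 2)
T: left child of U (depth 3)
A: left child of T (depth 4)
I: right child of A (depth 5)
O: right child of I (depth 6)
C: left child of I (depth 6)
Q: right child of O (depth 7)
R: right child of Q (depth 8)

C R Q O I A T U X Y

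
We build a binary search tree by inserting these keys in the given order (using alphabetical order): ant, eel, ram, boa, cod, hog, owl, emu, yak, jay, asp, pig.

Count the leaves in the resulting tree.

Resulting structure (node: left, right):
  ant: L=–, R=eel
  eel: L=boa, R=ram
  ram: L=hog, R=yak
  boa: L=asp, R=cod
  cod: L=–, R=–
  hog: L=emu, R=owl
  owl: L=jay, R=pig
  emu: L=–, R=–
  yak: L=–, R=–
  jay: L=–, R=–
  asp: L=–, R=–
  pig: L=–, R=–

Leaves: asp, cod, emu, jay, pig, yak — 6 in total.

6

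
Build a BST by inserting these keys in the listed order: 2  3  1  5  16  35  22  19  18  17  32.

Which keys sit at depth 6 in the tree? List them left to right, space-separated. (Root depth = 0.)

19 32

Insert 2: tree is empty, so 2 becomes the root.
Insert 3: 3 > 2 → go right. Place as right child of 2.
Insert 1: 1 < 2 → go left. Place as left child of 2.
Insert 5: 5 > 2 → go right; 5 > 3 → go right. Place as right child of 3.
Insert 16: 16 > 2 → go right; 16 > 3 → go right; 16 > 5 → go right. Place as right child of 5.
Insert 35: 35 > 2 → go right; 35 > 3 → go right; 35 > 5 → go right; 35 > 16 → go right. Place as right child of 16.
Insert 22: 22 > 2 → go right; 22 > 3 → go right; 22 > 5 → go right; 22 > 16 → go right; 22 < 35 → go left. Place as left child of 35.
Insert 19: 19 > 2 → go right; 19 > 3 → go right; 19 > 5 → go right; 19 > 16 → go right; 19 < 35 → go left; 19 < 22 → go left. Place as left child of 22.
Insert 18: 18 > 2 → go right; 18 > 3 → go right; 18 > 5 → go right; 18 > 16 → go right; 18 < 35 → go left; 18 < 22 → go left; 18 < 19 → go left. Place as left child of 19.
Insert 17: 17 > 2 → go right; 17 > 3 → go right; 17 > 5 → go right; 17 > 16 → go right; 17 < 35 → go left; 17 < 22 → go left; 17 < 19 → go left; 17 < 18 → go left. Place as left child of 18.
Insert 32: 32 > 2 → go right; 32 > 3 → go right; 32 > 5 → go right; 32 > 16 → go right; 32 < 35 → go left; 32 > 22 → go right. Place as right child of 22.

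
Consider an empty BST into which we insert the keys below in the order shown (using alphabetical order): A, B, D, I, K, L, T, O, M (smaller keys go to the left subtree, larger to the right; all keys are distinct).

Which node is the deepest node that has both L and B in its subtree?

Resulting structure (node: left, right):
  A: L=–, R=B
  B: L=–, R=D
  D: L=–, R=I
  I: L=–, R=K
  K: L=–, R=L
  L: L=–, R=T
  T: L=O, R=–
  O: L=M, R=–
  M: L=–, R=–

Path to L: A → B → D → I → K → L
Path to B: A → B
B lies on both paths and is an ancestor of the other node.

B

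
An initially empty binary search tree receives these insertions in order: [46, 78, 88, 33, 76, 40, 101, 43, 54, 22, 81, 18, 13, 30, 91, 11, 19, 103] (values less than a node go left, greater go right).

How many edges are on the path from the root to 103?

46: root
78: right child of 46 (depth 1)
88: right child of 78 (depth 2)
33: left child of 46 (depth 1)
76: left child of 78 (depth 2)
40: right child of 33 (depth 2)
101: right child of 88 (depth 3)
43: right child of 40 (depth 3)
54: left child of 76 (depth 3)
22: left child of 33 (depth 2)
81: left child of 88 (depth 3)
18: left child of 22 (depth 3)
13: left child of 18 (depth 4)
30: right child of 22 (depth 3)
91: left child of 101 (depth 4)
11: left child of 13 (depth 5)
19: right child of 18 (depth 4)
103: right child of 101 (depth 4)

Path to 103: 46 → 78 → 88 → 101 → 103, which is 4 edges.

4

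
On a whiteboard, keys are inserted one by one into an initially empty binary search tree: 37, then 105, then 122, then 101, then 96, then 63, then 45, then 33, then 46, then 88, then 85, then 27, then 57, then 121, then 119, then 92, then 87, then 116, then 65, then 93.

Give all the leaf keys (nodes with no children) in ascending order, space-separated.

37: root
105: right child of 37 (depth 1)
122: right child of 105 (depth 2)
101: left child of 105 (depth 2)
96: left child of 101 (depth 3)
63: left child of 96 (depth 4)
45: left child of 63 (depth 5)
33: left child of 37 (depth 1)
46: right child of 45 (depth 6)
88: right child of 63 (depth 5)
85: left child of 88 (depth 6)
27: left child of 33 (depth 2)
57: right child of 46 (depth 7)
121: left child of 122 (depth 3)
119: left child of 121 (depth 4)
92: right child of 88 (depth 6)
87: right child of 85 (depth 7)
116: left child of 119 (depth 5)
65: left child of 85 (depth 7)
93: right child of 92 (depth 7)

27 57 65 87 93 116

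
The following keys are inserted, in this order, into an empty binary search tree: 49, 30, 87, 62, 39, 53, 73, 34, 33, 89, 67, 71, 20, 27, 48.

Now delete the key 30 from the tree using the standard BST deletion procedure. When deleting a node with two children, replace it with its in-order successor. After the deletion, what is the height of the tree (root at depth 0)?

49: root
30: left child of 49 (depth 1)
87: right child of 49 (depth 1)
62: left child of 87 (depth 2)
39: right child of 30 (depth 2)
53: left child of 62 (depth 3)
73: right child of 62 (depth 3)
34: left child of 39 (depth 3)
33: left child of 34 (depth 4)
89: right child of 87 (depth 2)
67: left child of 73 (depth 4)
71: right child of 67 (depth 5)
20: left child of 30 (depth 2)
27: right child of 20 (depth 3)
48: right child of 39 (depth 3)

Delete 30 (two children — replace with in-order successor).
After deletion, deepest node is 71 at depth 5.

5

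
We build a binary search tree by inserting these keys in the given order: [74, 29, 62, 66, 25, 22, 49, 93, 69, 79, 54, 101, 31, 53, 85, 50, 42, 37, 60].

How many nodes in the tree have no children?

7

Resulting structure (node: left, right):
  74: L=29, R=93
  29: L=25, R=62
  62: L=49, R=66
  66: L=–, R=69
  25: L=22, R=–
  22: L=–, R=–
  49: L=31, R=54
  93: L=79, R=101
  69: L=–, R=–
  79: L=–, R=85
  54: L=53, R=60
  101: L=–, R=–
  31: L=–, R=42
  53: L=50, R=–
  85: L=–, R=–
  50: L=–, R=–
  42: L=37, R=–
  37: L=–, R=–
  60: L=–, R=–

Leaves: 22, 37, 50, 60, 69, 85, 101 — 7 in total.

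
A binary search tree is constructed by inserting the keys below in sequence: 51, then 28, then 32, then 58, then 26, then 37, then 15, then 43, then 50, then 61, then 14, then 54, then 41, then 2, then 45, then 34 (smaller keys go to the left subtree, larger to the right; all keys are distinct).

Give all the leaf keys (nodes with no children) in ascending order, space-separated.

51: root
28: left child of 51 (depth 1)
32: right child of 28 (depth 2)
58: right child of 51 (depth 1)
26: left child of 28 (depth 2)
37: right child of 32 (depth 3)
15: left child of 26 (depth 3)
43: right child of 37 (depth 4)
50: right child of 43 (depth 5)
61: right child of 58 (depth 2)
14: left child of 15 (depth 4)
54: left child of 58 (depth 2)
41: left child of 43 (depth 5)
2: left child of 14 (depth 5)
45: left child of 50 (depth 6)
34: left child of 37 (depth 4)

2 34 41 45 54 61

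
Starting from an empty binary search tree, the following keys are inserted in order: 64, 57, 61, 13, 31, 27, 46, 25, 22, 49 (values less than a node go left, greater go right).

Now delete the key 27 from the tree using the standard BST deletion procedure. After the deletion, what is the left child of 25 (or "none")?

22

Insert 64: tree is empty, so 64 becomes the root.
Insert 57: 57 < 64 → go left. Place as left child of 64.
Insert 61: 61 < 64 → go left; 61 > 57 → go right. Place as right child of 57.
Insert 13: 13 < 64 → go left; 13 < 57 → go left. Place as left child of 57.
Insert 31: 31 < 64 → go left; 31 < 57 → go left; 31 > 13 → go right. Place as right child of 13.
Insert 27: 27 < 64 → go left; 27 < 57 → go left; 27 > 13 → go right; 27 < 31 → go left. Place as left child of 31.
Insert 46: 46 < 64 → go left; 46 < 57 → go left; 46 > 13 → go right; 46 > 31 → go right. Place as right child of 31.
Insert 25: 25 < 64 → go left; 25 < 57 → go left; 25 > 13 → go right; 25 < 31 → go left; 25 < 27 → go left. Place as left child of 27.
Insert 22: 22 < 64 → go left; 22 < 57 → go left; 22 > 13 → go right; 22 < 31 → go left; 22 < 27 → go left; 22 < 25 → go left. Place as left child of 25.
Insert 49: 49 < 64 → go left; 49 < 57 → go left; 49 > 13 → go right; 49 > 31 → go right; 49 > 46 → go right. Place as right child of 46.

Delete 27 (at most one child — splice it out).
After deletion, 25's left child: 22.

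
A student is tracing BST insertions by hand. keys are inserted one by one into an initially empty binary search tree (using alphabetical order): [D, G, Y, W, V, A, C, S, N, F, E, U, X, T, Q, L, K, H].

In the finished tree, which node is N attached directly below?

D: root
G: right child of D (depth 1)
Y: right child of G (depth 2)
W: left child of Y (depth 3)
V: left child of W (depth 4)
A: left child of D (depth 1)
C: right child of A (depth 2)
S: left child of V (depth 5)
N: left child of S (depth 6)
F: left child of G (depth 2)
E: left child of F (depth 3)
U: right child of S (depth 6)
X: right child of W (depth 4)
T: left child of U (depth 7)
Q: right child of N (depth 7)
L: left child of N (depth 7)
K: left child of L (depth 8)
H: left child of K (depth 9)

S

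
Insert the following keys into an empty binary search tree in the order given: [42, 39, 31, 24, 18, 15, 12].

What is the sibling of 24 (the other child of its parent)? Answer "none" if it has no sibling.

Insert 42: tree is empty, so 42 becomes the root.
Insert 39: 39 < 42 → go left. Place as left child of 42.
Insert 31: 31 < 42 → go left; 31 < 39 → go left. Place as left child of 39.
Insert 24: 24 < 42 → go left; 24 < 39 → go left; 24 < 31 → go left. Place as left child of 31.
Insert 18: 18 < 42 → go left; 18 < 39 → go left; 18 < 31 → go left; 18 < 24 → go left. Place as left child of 24.
Insert 15: 15 < 42 → go left; 15 < 39 → go left; 15 < 31 → go left; 15 < 24 → go left; 15 < 18 → go left. Place as left child of 18.
Insert 12: 12 < 42 → go left; 12 < 39 → go left; 12 < 31 → go left; 12 < 24 → go left; 12 < 18 → go left; 12 < 15 → go left. Place as left child of 15.

24's parent is 31, which has only one child.

none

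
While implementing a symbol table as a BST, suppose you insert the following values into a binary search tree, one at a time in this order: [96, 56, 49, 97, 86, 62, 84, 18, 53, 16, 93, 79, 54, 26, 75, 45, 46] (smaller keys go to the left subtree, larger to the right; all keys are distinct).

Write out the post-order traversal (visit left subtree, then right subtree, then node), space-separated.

Insert 96: tree is empty, so 96 becomes the root.
Insert 56: 56 < 96 → go left. Place as left child of 96.
Insert 49: 49 < 96 → go left; 49 < 56 → go left. Place as left child of 56.
Insert 97: 97 > 96 → go right. Place as right child of 96.
Insert 86: 86 < 96 → go left; 86 > 56 → go right. Place as right child of 56.
Insert 62: 62 < 96 → go left; 62 > 56 → go right; 62 < 86 → go left. Place as left child of 86.
Insert 84: 84 < 96 → go left; 84 > 56 → go right; 84 < 86 → go left; 84 > 62 → go right. Place as right child of 62.
Insert 18: 18 < 96 → go left; 18 < 56 → go left; 18 < 49 → go left. Place as left child of 49.
Insert 53: 53 < 96 → go left; 53 < 56 → go left; 53 > 49 → go right. Place as right child of 49.
Insert 16: 16 < 96 → go left; 16 < 56 → go left; 16 < 49 → go left; 16 < 18 → go left. Place as left child of 18.
Insert 93: 93 < 96 → go left; 93 > 56 → go right; 93 > 86 → go right. Place as right child of 86.
Insert 79: 79 < 96 → go left; 79 > 56 → go right; 79 < 86 → go left; 79 > 62 → go right; 79 < 84 → go left. Place as left child of 84.
Insert 54: 54 < 96 → go left; 54 < 56 → go left; 54 > 49 → go right; 54 > 53 → go right. Place as right child of 53.
Insert 26: 26 < 96 → go left; 26 < 56 → go left; 26 < 49 → go left; 26 > 18 → go right. Place as right child of 18.
Insert 75: 75 < 96 → go left; 75 > 56 → go right; 75 < 86 → go left; 75 > 62 → go right; 75 < 84 → go left; 75 < 79 → go left. Place as left child of 79.
Insert 45: 45 < 96 → go left; 45 < 56 → go left; 45 < 49 → go left; 45 > 18 → go right; 45 > 26 → go right. Place as right child of 26.
Insert 46: 46 < 96 → go left; 46 < 56 → go left; 46 < 49 → go left; 46 > 18 → go right; 46 > 26 → go right; 46 > 45 → go right. Place as right child of 45.

16 46 45 26 18 54 53 49 75 79 84 62 93 86 56 97 96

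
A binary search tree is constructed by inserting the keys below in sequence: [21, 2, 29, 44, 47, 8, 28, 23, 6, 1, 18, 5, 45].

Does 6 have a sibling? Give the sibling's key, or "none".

18

21: root
2: left child of 21 (depth 1)
29: right child of 21 (depth 1)
44: right child of 29 (depth 2)
47: right child of 44 (depth 3)
8: right child of 2 (depth 2)
28: left child of 29 (depth 2)
23: left child of 28 (depth 3)
6: left child of 8 (depth 3)
1: left child of 2 (depth 2)
18: right child of 8 (depth 3)
5: left child of 6 (depth 4)
45: left child of 47 (depth 4)

6's parent is 8; the other child of 8 is 18.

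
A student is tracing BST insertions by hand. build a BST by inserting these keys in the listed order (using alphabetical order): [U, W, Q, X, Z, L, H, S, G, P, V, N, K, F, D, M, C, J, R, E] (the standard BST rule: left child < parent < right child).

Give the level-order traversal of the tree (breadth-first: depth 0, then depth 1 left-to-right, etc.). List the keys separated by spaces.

Insert U: tree is empty, so U becomes the root.
Insert W: W > U → go right. Place as right child of U.
Insert Q: Q < U → go left. Place as left child of U.
Insert X: X > U → go right; X > W → go right. Place as right child of W.
Insert Z: Z > U → go right; Z > W → go right; Z > X → go right. Place as right child of X.
Insert L: L < U → go left; L < Q → go left. Place as left child of Q.
Insert H: H < U → go left; H < Q → go left; H < L → go left. Place as left child of L.
Insert S: S < U → go left; S > Q → go right. Place as right child of Q.
Insert G: G < U → go left; G < Q → go left; G < L → go left; G < H → go left. Place as left child of H.
Insert P: P < U → go left; P < Q → go left; P > L → go right. Place as right child of L.
Insert V: V > U → go right; V < W → go left. Place as left child of W.
Insert N: N < U → go left; N < Q → go left; N > L → go right; N < P → go left. Place as left child of P.
Insert K: K < U → go left; K < Q → go left; K < L → go left; K > H → go right. Place as right child of H.
Insert F: F < U → go left; F < Q → go left; F < L → go left; F < H → go left; F < G → go left. Place as left child of G.
Insert D: D < U → go left; D < Q → go left; D < L → go left; D < H → go left; D < G → go left; D < F → go left. Place as left child of F.
Insert M: M < U → go left; M < Q → go left; M > L → go right; M < P → go left; M < N → go left. Place as left child of N.
Insert C: C < U → go left; C < Q → go left; C < L → go left; C < H → go left; C < G → go left; C < F → go left; C < D → go left. Place as left child of D.
Insert J: J < U → go left; J < Q → go left; J < L → go left; J > H → go right; J < K → go left. Place as left child of K.
Insert R: R < U → go left; R > Q → go right; R < S → go left. Place as left child of S.
Insert E: E < U → go left; E < Q → go left; E < L → go left; E < H → go left; E < G → go left; E < F → go left; E > D → go right. Place as right child of D.

U Q W L S V X H P R Z G K N F J M D C E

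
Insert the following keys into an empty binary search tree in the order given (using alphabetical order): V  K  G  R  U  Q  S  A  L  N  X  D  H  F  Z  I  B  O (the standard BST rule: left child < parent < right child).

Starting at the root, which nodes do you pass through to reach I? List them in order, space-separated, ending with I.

V K G H I

Insert V: tree is empty, so V becomes the root.
Insert K: K < V → go left. Place as left child of V.
Insert G: G < V → go left; G < K → go left. Place as left child of K.
Insert R: R < V → go left; R > K → go right. Place as right child of K.
Insert U: U < V → go left; U > K → go right; U > R → go right. Place as right child of R.
Insert Q: Q < V → go left; Q > K → go right; Q < R → go left. Place as left child of R.
Insert S: S < V → go left; S > K → go right; S > R → go right; S < U → go left. Place as left child of U.
Insert A: A < V → go left; A < K → go left; A < G → go left. Place as left child of G.
Insert L: L < V → go left; L > K → go right; L < R → go left; L < Q → go left. Place as left child of Q.
Insert N: N < V → go left; N > K → go right; N < R → go left; N < Q → go left; N > L → go right. Place as right child of L.
Insert X: X > V → go right. Place as right child of V.
Insert D: D < V → go left; D < K → go left; D < G → go left; D > A → go right. Place as right child of A.
Insert H: H < V → go left; H < K → go left; H > G → go right. Place as right child of G.
Insert F: F < V → go left; F < K → go left; F < G → go left; F > A → go right; F > D → go right. Place as right child of D.
Insert Z: Z > V → go right; Z > X → go right. Place as right child of X.
Insert I: I < V → go left; I < K → go left; I > G → go right; I > H → go right. Place as right child of H.
Insert B: B < V → go left; B < K → go left; B < G → go left; B > A → go right; B < D → go left. Place as left child of D.
Insert O: O < V → go left; O > K → go right; O < R → go left; O < Q → go left; O > L → go right; O > N → go right. Place as right child of N.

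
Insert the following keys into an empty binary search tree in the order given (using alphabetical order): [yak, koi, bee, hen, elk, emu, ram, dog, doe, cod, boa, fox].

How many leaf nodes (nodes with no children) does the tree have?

3

yak: root
koi: left child of yak (depth 1)
bee: left child of koi (depth 2)
hen: right child of bee (depth 3)
elk: left child of hen (depth 4)
emu: right child of elk (depth 5)
ram: right child of koi (depth 2)
dog: left child of elk (depth 5)
doe: left child of dog (depth 6)
cod: left child of doe (depth 7)
boa: left child of cod (depth 8)
fox: right child of emu (depth 6)

Leaves: boa, fox, ram — 3 in total.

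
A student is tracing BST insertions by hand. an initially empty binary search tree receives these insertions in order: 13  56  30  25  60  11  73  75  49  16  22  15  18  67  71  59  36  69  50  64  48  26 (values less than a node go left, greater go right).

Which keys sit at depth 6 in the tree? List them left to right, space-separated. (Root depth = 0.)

13: root
56: right child of 13 (depth 1)
30: left child of 56 (depth 2)
25: left child of 30 (depth 3)
60: right child of 56 (depth 2)
11: left child of 13 (depth 1)
73: right child of 60 (depth 3)
75: right child of 73 (depth 4)
49: right child of 30 (depth 3)
16: left child of 25 (depth 4)
22: right child of 16 (depth 5)
15: left child of 16 (depth 5)
18: left child of 22 (depth 6)
67: left child of 73 (depth 4)
71: right child of 67 (depth 5)
59: left child of 60 (depth 3)
36: left child of 49 (depth 4)
69: left child of 71 (depth 6)
50: right child of 49 (depth 4)
64: left child of 67 (depth 5)
48: right child of 36 (depth 5)
26: right child of 25 (depth 4)

18 69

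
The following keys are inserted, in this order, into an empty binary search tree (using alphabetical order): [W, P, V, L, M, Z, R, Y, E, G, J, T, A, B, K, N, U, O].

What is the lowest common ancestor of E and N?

Insert W: tree is empty, so W becomes the root.
Insert P: P < W → go left. Place as left child of W.
Insert V: V < W → go left; V > P → go right. Place as right child of P.
Insert L: L < W → go left; L < P → go left. Place as left child of P.
Insert M: M < W → go left; M < P → go left; M > L → go right. Place as right child of L.
Insert Z: Z > W → go right. Place as right child of W.
Insert R: R < W → go left; R > P → go right; R < V → go left. Place as left child of V.
Insert Y: Y > W → go right; Y < Z → go left. Place as left child of Z.
Insert E: E < W → go left; E < P → go left; E < L → go left. Place as left child of L.
Insert G: G < W → go left; G < P → go left; G < L → go left; G > E → go right. Place as right child of E.
Insert J: J < W → go left; J < P → go left; J < L → go left; J > E → go right; J > G → go right. Place as right child of G.
Insert T: T < W → go left; T > P → go right; T < V → go left; T > R → go right. Place as right child of R.
Insert A: A < W → go left; A < P → go left; A < L → go left; A < E → go left. Place as left child of E.
Insert B: B < W → go left; B < P → go left; B < L → go left; B < E → go left; B > A → go right. Place as right child of A.
Insert K: K < W → go left; K < P → go left; K < L → go left; K > E → go right; K > G → go right; K > J → go right. Place as right child of J.
Insert N: N < W → go left; N < P → go left; N > L → go right; N > M → go right. Place as right child of M.
Insert U: U < W → go left; U > P → go right; U < V → go left; U > R → go right; U > T → go right. Place as right child of T.
Insert O: O < W → go left; O < P → go left; O > L → go right; O > M → go right; O > N → go right. Place as right child of N.

Path to E: W → P → L → E
Path to N: W → P → L → M → N
The paths share a prefix ending at L, then split left and right.

L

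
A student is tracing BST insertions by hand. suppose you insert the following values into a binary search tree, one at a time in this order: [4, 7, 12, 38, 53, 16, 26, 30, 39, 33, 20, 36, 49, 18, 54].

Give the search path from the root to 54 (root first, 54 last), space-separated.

4 7 12 38 53 54

Insert 4: tree is empty, so 4 becomes the root.
Insert 7: 7 > 4 → go right. Place as right child of 4.
Insert 12: 12 > 4 → go right; 12 > 7 → go right. Place as right child of 7.
Insert 38: 38 > 4 → go right; 38 > 7 → go right; 38 > 12 → go right. Place as right child of 12.
Insert 53: 53 > 4 → go right; 53 > 7 → go right; 53 > 12 → go right; 53 > 38 → go right. Place as right child of 38.
Insert 16: 16 > 4 → go right; 16 > 7 → go right; 16 > 12 → go right; 16 < 38 → go left. Place as left child of 38.
Insert 26: 26 > 4 → go right; 26 > 7 → go right; 26 > 12 → go right; 26 < 38 → go left; 26 > 16 → go right. Place as right child of 16.
Insert 30: 30 > 4 → go right; 30 > 7 → go right; 30 > 12 → go right; 30 < 38 → go left; 30 > 16 → go right; 30 > 26 → go right. Place as right child of 26.
Insert 39: 39 > 4 → go right; 39 > 7 → go right; 39 > 12 → go right; 39 > 38 → go right; 39 < 53 → go left. Place as left child of 53.
Insert 33: 33 > 4 → go right; 33 > 7 → go right; 33 > 12 → go right; 33 < 38 → go left; 33 > 16 → go right; 33 > 26 → go right; 33 > 30 → go right. Place as right child of 30.
Insert 20: 20 > 4 → go right; 20 > 7 → go right; 20 > 12 → go right; 20 < 38 → go left; 20 > 16 → go right; 20 < 26 → go left. Place as left child of 26.
Insert 36: 36 > 4 → go right; 36 > 7 → go right; 36 > 12 → go right; 36 < 38 → go left; 36 > 16 → go right; 36 > 26 → go right; 36 > 30 → go right; 36 > 33 → go right. Place as right child of 33.
Insert 49: 49 > 4 → go right; 49 > 7 → go right; 49 > 12 → go right; 49 > 38 → go right; 49 < 53 → go left; 49 > 39 → go right. Place as right child of 39.
Insert 18: 18 > 4 → go right; 18 > 7 → go right; 18 > 12 → go right; 18 < 38 → go left; 18 > 16 → go right; 18 < 26 → go left; 18 < 20 → go left. Place as left child of 20.
Insert 54: 54 > 4 → go right; 54 > 7 → go right; 54 > 12 → go right; 54 > 38 → go right; 54 > 53 → go right. Place as right child of 53.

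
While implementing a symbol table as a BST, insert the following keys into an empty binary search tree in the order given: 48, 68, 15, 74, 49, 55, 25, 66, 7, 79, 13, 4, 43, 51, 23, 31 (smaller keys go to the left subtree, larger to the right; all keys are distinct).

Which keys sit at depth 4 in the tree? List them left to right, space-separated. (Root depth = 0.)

31 51 66

Resulting structure (node: left, right):
  48: L=15, R=68
  68: L=49, R=74
  15: L=7, R=25
  74: L=–, R=79
  49: L=–, R=55
  55: L=51, R=66
  25: L=23, R=43
  66: L=–, R=–
  7: L=4, R=13
  79: L=–, R=–
  13: L=–, R=–
  4: L=–, R=–
  43: L=31, R=–
  51: L=–, R=–
  23: L=–, R=–
  31: L=–, R=–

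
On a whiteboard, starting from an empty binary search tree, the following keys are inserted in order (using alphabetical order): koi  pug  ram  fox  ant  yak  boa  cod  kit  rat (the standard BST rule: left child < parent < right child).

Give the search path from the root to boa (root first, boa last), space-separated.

koi fox ant boa

koi: root
pug: right child of koi (depth 1)
ram: right child of pug (depth 2)
fox: left child of koi (depth 1)
ant: left child of fox (depth 2)
yak: right child of ram (depth 3)
boa: right child of ant (depth 3)
cod: right child of boa (depth 4)
kit: right child of fox (depth 2)
rat: left child of yak (depth 4)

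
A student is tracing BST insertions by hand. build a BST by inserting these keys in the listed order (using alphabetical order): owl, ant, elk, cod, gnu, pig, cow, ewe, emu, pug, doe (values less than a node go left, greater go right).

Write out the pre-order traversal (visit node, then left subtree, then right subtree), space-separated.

Resulting structure (node: left, right):
  owl: L=ant, R=pig
  ant: L=–, R=elk
  elk: L=cod, R=gnu
  cod: L=–, R=cow
  gnu: L=ewe, R=–
  pig: L=–, R=pug
  cow: L=–, R=doe
  ewe: L=emu, R=–
  emu: L=–, R=–
  pug: L=–, R=–
  doe: L=–, R=–

owl ant elk cod cow doe gnu ewe emu pig pug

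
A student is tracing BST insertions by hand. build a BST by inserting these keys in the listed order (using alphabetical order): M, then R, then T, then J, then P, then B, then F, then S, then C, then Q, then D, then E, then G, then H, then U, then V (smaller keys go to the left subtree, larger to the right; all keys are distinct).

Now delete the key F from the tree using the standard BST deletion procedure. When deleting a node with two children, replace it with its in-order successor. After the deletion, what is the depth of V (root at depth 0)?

4

Resulting structure (node: left, right):
  M: L=J, R=R
  R: L=P, R=T
  T: L=S, R=U
  J: L=B, R=–
  P: L=–, R=Q
  B: L=–, R=F
  F: L=C, R=G
  S: L=–, R=–
  C: L=–, R=D
  Q: L=–, R=–
  D: L=–, R=E
  E: L=–, R=–
  G: L=–, R=H
  H: L=–, R=–
  U: L=–, R=V
  V: L=–, R=–

Delete F (two children — replace with in-order successor).
After deletion, path to V: M → R → T → U → V.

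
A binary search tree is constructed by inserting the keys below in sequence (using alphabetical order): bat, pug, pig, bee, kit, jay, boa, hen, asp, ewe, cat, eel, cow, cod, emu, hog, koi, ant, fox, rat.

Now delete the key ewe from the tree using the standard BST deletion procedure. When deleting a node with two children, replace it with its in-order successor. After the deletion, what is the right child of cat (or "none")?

bat: root
pug: right child of bat (depth 1)
pig: left child of pug (depth 2)
bee: left child of pig (depth 3)
kit: right child of bee (depth 4)
jay: left child of kit (depth 5)
boa: left child of jay (depth 6)
hen: right child of boa (depth 7)
asp: left child of bat (depth 1)
ewe: left child of hen (depth 8)
cat: left child of ewe (depth 9)
eel: right child of cat (depth 10)
cow: left child of eel (depth 11)
cod: left child of cow (depth 12)
emu: right child of eel (depth 11)
hog: right child of hen (depth 8)
koi: right child of kit (depth 5)
ant: left child of asp (depth 2)
fox: right child of ewe (depth 9)
rat: right child of pug (depth 2)

Delete ewe (two children — replace with in-order successor).
After deletion, cat's right child: eel.

eel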